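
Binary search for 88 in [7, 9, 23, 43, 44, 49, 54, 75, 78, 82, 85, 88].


Step 1: lo=0, hi=11, mid=5, val=49
Step 2: lo=6, hi=11, mid=8, val=78
Step 3: lo=9, hi=11, mid=10, val=85
Step 4: lo=11, hi=11, mid=11, val=88

Found at index 11


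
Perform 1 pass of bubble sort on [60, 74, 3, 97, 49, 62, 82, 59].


Initial: [60, 74, 3, 97, 49, 62, 82, 59]
Pass 1: [60, 3, 74, 49, 62, 82, 59, 97] (5 swaps)

After 1 pass: [60, 3, 74, 49, 62, 82, 59, 97]


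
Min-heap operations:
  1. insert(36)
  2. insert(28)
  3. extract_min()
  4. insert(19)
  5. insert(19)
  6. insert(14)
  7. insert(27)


insert(36) -> [36]
insert(28) -> [28, 36]
extract_min()->28, [36]
insert(19) -> [19, 36]
insert(19) -> [19, 36, 19]
insert(14) -> [14, 19, 19, 36]
insert(27) -> [14, 19, 19, 36, 27]

Final heap: [14, 19, 19, 36, 27]


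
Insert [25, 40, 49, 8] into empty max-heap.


Insert 25: [25]
Insert 40: [40, 25]
Insert 49: [49, 25, 40]
Insert 8: [49, 25, 40, 8]

Final heap: [49, 25, 40, 8]


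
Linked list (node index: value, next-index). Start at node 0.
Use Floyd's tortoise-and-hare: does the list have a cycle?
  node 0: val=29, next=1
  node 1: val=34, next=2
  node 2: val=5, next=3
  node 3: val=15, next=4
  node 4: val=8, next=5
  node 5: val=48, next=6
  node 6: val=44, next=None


Floyd's tortoise (slow, +1) and hare (fast, +2):
  init: slow=0, fast=0
  step 1: slow=1, fast=2
  step 2: slow=2, fast=4
  step 3: slow=3, fast=6
  step 4: fast -> None, no cycle

Cycle: no


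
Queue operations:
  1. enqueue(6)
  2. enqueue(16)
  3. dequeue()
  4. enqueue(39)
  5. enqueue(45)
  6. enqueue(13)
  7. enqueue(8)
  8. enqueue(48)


enqueue(6) -> [6]
enqueue(16) -> [6, 16]
dequeue()->6, [16]
enqueue(39) -> [16, 39]
enqueue(45) -> [16, 39, 45]
enqueue(13) -> [16, 39, 45, 13]
enqueue(8) -> [16, 39, 45, 13, 8]
enqueue(48) -> [16, 39, 45, 13, 8, 48]

Final queue: [16, 39, 45, 13, 8, 48]


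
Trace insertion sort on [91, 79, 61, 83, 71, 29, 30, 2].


Initial: [91, 79, 61, 83, 71, 29, 30, 2]
Insert 79: [79, 91, 61, 83, 71, 29, 30, 2]
Insert 61: [61, 79, 91, 83, 71, 29, 30, 2]
Insert 83: [61, 79, 83, 91, 71, 29, 30, 2]
Insert 71: [61, 71, 79, 83, 91, 29, 30, 2]
Insert 29: [29, 61, 71, 79, 83, 91, 30, 2]
Insert 30: [29, 30, 61, 71, 79, 83, 91, 2]
Insert 2: [2, 29, 30, 61, 71, 79, 83, 91]

Sorted: [2, 29, 30, 61, 71, 79, 83, 91]


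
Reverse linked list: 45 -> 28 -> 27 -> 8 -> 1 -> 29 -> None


Step 1: curr=45, set curr.next=prev(None) | reversed so far: 45
Step 2: curr=28, set curr.next=prev(45) | reversed so far: 28 -> 45
Step 3: curr=27, set curr.next=prev(28) | reversed so far: 27 -> 28 -> 45
Step 4: curr=8, set curr.next=prev(27) | reversed so far: 8 -> 27 -> 28 -> 45
Step 5: curr=1, set curr.next=prev(8) | reversed so far: 1 -> 8 -> 27 -> 28 -> 45
Step 6: curr=29, set curr.next=prev(1) | reversed so far: 29 -> 1 -> 8 -> 27 -> 28 -> 45

29 -> 1 -> 8 -> 27 -> 28 -> 45 -> None


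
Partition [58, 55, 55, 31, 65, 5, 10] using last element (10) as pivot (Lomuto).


Pivot: 10
  5 <= 10: swap -> [5, 55, 55, 31, 65, 58, 10]
Place pivot at 1: [5, 10, 55, 31, 65, 58, 55]

Partitioned: [5, 10, 55, 31, 65, 58, 55]


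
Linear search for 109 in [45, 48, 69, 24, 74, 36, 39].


i=0: 45!=109
i=1: 48!=109
i=2: 69!=109
i=3: 24!=109
i=4: 74!=109
i=5: 36!=109
i=6: 39!=109

Not found, 7 comps


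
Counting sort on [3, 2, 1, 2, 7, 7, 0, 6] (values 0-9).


Input: [3, 2, 1, 2, 7, 7, 0, 6]
Counts: [1, 1, 2, 1, 0, 0, 1, 2, 0, 0]

Sorted: [0, 1, 2, 2, 3, 6, 7, 7]


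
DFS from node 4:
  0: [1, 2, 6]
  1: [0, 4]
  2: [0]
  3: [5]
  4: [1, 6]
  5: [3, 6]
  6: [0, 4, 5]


Visit 4, push [6, 1]
Visit 1, push [0]
Visit 0, push [6, 2]
Visit 2, push []
Visit 6, push [5]
Visit 5, push [3]
Visit 3, push []

DFS order: [4, 1, 0, 2, 6, 5, 3]


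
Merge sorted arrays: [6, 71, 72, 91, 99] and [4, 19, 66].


Take 4 from B
Take 6 from A
Take 19 from B
Take 66 from B

Merged: [4, 6, 19, 66, 71, 72, 91, 99]


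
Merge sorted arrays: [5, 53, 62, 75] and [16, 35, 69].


Take 5 from A
Take 16 from B
Take 35 from B
Take 53 from A
Take 62 from A
Take 69 from B

Merged: [5, 16, 35, 53, 62, 69, 75]


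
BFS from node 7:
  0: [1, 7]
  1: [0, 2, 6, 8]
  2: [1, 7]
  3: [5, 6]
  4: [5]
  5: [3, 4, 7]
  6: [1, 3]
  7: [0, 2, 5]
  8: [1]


Visit 7, enqueue [0, 2, 5]
Visit 0, enqueue [1]
Visit 2, enqueue []
Visit 5, enqueue [3, 4]
Visit 1, enqueue [6, 8]
Visit 3, enqueue []
Visit 4, enqueue []
Visit 6, enqueue []
Visit 8, enqueue []

BFS order: [7, 0, 2, 5, 1, 3, 4, 6, 8]


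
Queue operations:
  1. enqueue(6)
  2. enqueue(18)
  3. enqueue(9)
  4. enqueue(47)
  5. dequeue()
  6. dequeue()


enqueue(6) -> [6]
enqueue(18) -> [6, 18]
enqueue(9) -> [6, 18, 9]
enqueue(47) -> [6, 18, 9, 47]
dequeue()->6, [18, 9, 47]
dequeue()->18, [9, 47]

Final queue: [9, 47]


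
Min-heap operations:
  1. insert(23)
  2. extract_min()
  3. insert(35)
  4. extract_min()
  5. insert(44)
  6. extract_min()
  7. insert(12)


insert(23) -> [23]
extract_min()->23, []
insert(35) -> [35]
extract_min()->35, []
insert(44) -> [44]
extract_min()->44, []
insert(12) -> [12]

Final heap: [12]


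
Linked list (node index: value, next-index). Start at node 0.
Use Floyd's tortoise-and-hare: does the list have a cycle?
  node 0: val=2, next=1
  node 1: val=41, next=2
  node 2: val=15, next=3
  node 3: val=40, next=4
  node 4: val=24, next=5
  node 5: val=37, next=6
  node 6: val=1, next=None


Floyd's tortoise (slow, +1) and hare (fast, +2):
  init: slow=0, fast=0
  step 1: slow=1, fast=2
  step 2: slow=2, fast=4
  step 3: slow=3, fast=6
  step 4: fast -> None, no cycle

Cycle: no


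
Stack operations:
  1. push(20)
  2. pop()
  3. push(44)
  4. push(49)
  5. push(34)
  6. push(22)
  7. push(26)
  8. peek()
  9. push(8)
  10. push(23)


push(20) -> [20]
pop()->20, []
push(44) -> [44]
push(49) -> [44, 49]
push(34) -> [44, 49, 34]
push(22) -> [44, 49, 34, 22]
push(26) -> [44, 49, 34, 22, 26]
peek()->26
push(8) -> [44, 49, 34, 22, 26, 8]
push(23) -> [44, 49, 34, 22, 26, 8, 23]

Final stack: [44, 49, 34, 22, 26, 8, 23]


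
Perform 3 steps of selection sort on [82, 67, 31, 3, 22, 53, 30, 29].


Initial: [82, 67, 31, 3, 22, 53, 30, 29]
Step 1: min=3 at 3
  Swap: [3, 67, 31, 82, 22, 53, 30, 29]
Step 2: min=22 at 4
  Swap: [3, 22, 31, 82, 67, 53, 30, 29]
Step 3: min=29 at 7
  Swap: [3, 22, 29, 82, 67, 53, 30, 31]

After 3 steps: [3, 22, 29, 82, 67, 53, 30, 31]


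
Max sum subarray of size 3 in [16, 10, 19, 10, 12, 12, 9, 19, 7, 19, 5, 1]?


[0:3]: 45
[1:4]: 39
[2:5]: 41
[3:6]: 34
[4:7]: 33
[5:8]: 40
[6:9]: 35
[7:10]: 45
[8:11]: 31
[9:12]: 25

Max: 45 at [0:3]


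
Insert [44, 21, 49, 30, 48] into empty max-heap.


Insert 44: [44]
Insert 21: [44, 21]
Insert 49: [49, 21, 44]
Insert 30: [49, 30, 44, 21]
Insert 48: [49, 48, 44, 21, 30]

Final heap: [49, 48, 44, 21, 30]


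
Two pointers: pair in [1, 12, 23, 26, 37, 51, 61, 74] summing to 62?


lo=0(1)+hi=7(74)=75
lo=0(1)+hi=6(61)=62

Yes: 1+61=62


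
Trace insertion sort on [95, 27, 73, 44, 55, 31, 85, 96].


Initial: [95, 27, 73, 44, 55, 31, 85, 96]
Insert 27: [27, 95, 73, 44, 55, 31, 85, 96]
Insert 73: [27, 73, 95, 44, 55, 31, 85, 96]
Insert 44: [27, 44, 73, 95, 55, 31, 85, 96]
Insert 55: [27, 44, 55, 73, 95, 31, 85, 96]
Insert 31: [27, 31, 44, 55, 73, 95, 85, 96]
Insert 85: [27, 31, 44, 55, 73, 85, 95, 96]
Insert 96: [27, 31, 44, 55, 73, 85, 95, 96]

Sorted: [27, 31, 44, 55, 73, 85, 95, 96]


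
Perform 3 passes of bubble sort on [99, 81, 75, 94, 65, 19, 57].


Initial: [99, 81, 75, 94, 65, 19, 57]
Pass 1: [81, 75, 94, 65, 19, 57, 99] (6 swaps)
Pass 2: [75, 81, 65, 19, 57, 94, 99] (4 swaps)
Pass 3: [75, 65, 19, 57, 81, 94, 99] (3 swaps)

After 3 passes: [75, 65, 19, 57, 81, 94, 99]


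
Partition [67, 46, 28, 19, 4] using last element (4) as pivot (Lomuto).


Pivot: 4
Place pivot at 0: [4, 46, 28, 19, 67]

Partitioned: [4, 46, 28, 19, 67]


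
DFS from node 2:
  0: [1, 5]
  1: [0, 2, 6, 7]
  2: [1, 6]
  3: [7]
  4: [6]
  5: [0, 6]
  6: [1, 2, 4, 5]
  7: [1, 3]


Visit 2, push [6, 1]
Visit 1, push [7, 6, 0]
Visit 0, push [5]
Visit 5, push [6]
Visit 6, push [4]
Visit 4, push []
Visit 7, push [3]
Visit 3, push []

DFS order: [2, 1, 0, 5, 6, 4, 7, 3]


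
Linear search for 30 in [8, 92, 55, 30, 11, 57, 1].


i=0: 8!=30
i=1: 92!=30
i=2: 55!=30
i=3: 30==30 found!

Found at 3, 4 comps


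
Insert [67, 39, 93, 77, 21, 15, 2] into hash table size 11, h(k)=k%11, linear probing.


Insert 67: h=1 -> slot 1
Insert 39: h=6 -> slot 6
Insert 93: h=5 -> slot 5
Insert 77: h=0 -> slot 0
Insert 21: h=10 -> slot 10
Insert 15: h=4 -> slot 4
Insert 2: h=2 -> slot 2

Table: [77, 67, 2, None, 15, 93, 39, None, None, None, 21]


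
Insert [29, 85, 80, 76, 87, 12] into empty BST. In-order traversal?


Insert 29: root
Insert 85: R from 29
Insert 80: R from 29 -> L from 85
Insert 76: R from 29 -> L from 85 -> L from 80
Insert 87: R from 29 -> R from 85
Insert 12: L from 29

In-order: [12, 29, 76, 80, 85, 87]


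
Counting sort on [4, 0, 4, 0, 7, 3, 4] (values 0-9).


Input: [4, 0, 4, 0, 7, 3, 4]
Counts: [2, 0, 0, 1, 3, 0, 0, 1, 0, 0]

Sorted: [0, 0, 3, 4, 4, 4, 7]


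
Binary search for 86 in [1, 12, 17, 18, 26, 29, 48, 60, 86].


Step 1: lo=0, hi=8, mid=4, val=26
Step 2: lo=5, hi=8, mid=6, val=48
Step 3: lo=7, hi=8, mid=7, val=60
Step 4: lo=8, hi=8, mid=8, val=86

Found at index 8


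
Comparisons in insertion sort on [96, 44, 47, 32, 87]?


Algorithm: insertion sort
Input: [96, 44, 47, 32, 87]
Sorted: [32, 44, 47, 87, 96]

8


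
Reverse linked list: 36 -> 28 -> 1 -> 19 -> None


Step 1: curr=36, set curr.next=prev(None) | reversed so far: 36
Step 2: curr=28, set curr.next=prev(36) | reversed so far: 28 -> 36
Step 3: curr=1, set curr.next=prev(28) | reversed so far: 1 -> 28 -> 36
Step 4: curr=19, set curr.next=prev(1) | reversed so far: 19 -> 1 -> 28 -> 36

19 -> 1 -> 28 -> 36 -> None


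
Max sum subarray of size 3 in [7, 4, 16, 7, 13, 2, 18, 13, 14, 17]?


[0:3]: 27
[1:4]: 27
[2:5]: 36
[3:6]: 22
[4:7]: 33
[5:8]: 33
[6:9]: 45
[7:10]: 44

Max: 45 at [6:9]


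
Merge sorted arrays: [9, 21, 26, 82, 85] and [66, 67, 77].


Take 9 from A
Take 21 from A
Take 26 from A
Take 66 from B
Take 67 from B
Take 77 from B

Merged: [9, 21, 26, 66, 67, 77, 82, 85]


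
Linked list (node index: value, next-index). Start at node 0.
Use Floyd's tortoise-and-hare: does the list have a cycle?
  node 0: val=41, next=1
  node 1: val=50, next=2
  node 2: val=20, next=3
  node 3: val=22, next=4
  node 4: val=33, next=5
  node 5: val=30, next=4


Floyd's tortoise (slow, +1) and hare (fast, +2):
  init: slow=0, fast=0
  step 1: slow=1, fast=2
  step 2: slow=2, fast=4
  step 3: slow=3, fast=4
  step 4: slow=4, fast=4
  slow == fast at node 4: cycle detected

Cycle: yes


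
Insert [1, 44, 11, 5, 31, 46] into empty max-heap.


Insert 1: [1]
Insert 44: [44, 1]
Insert 11: [44, 1, 11]
Insert 5: [44, 5, 11, 1]
Insert 31: [44, 31, 11, 1, 5]
Insert 46: [46, 31, 44, 1, 5, 11]

Final heap: [46, 31, 44, 1, 5, 11]


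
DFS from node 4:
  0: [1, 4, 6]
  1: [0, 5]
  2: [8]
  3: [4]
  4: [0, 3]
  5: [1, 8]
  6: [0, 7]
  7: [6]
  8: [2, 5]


Visit 4, push [3, 0]
Visit 0, push [6, 1]
Visit 1, push [5]
Visit 5, push [8]
Visit 8, push [2]
Visit 2, push []
Visit 6, push [7]
Visit 7, push []
Visit 3, push []

DFS order: [4, 0, 1, 5, 8, 2, 6, 7, 3]


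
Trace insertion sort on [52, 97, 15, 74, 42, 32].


Initial: [52, 97, 15, 74, 42, 32]
Insert 97: [52, 97, 15, 74, 42, 32]
Insert 15: [15, 52, 97, 74, 42, 32]
Insert 74: [15, 52, 74, 97, 42, 32]
Insert 42: [15, 42, 52, 74, 97, 32]
Insert 32: [15, 32, 42, 52, 74, 97]

Sorted: [15, 32, 42, 52, 74, 97]


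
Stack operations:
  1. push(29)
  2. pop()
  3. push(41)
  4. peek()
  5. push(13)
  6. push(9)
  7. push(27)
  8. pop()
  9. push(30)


push(29) -> [29]
pop()->29, []
push(41) -> [41]
peek()->41
push(13) -> [41, 13]
push(9) -> [41, 13, 9]
push(27) -> [41, 13, 9, 27]
pop()->27, [41, 13, 9]
push(30) -> [41, 13, 9, 30]

Final stack: [41, 13, 9, 30]


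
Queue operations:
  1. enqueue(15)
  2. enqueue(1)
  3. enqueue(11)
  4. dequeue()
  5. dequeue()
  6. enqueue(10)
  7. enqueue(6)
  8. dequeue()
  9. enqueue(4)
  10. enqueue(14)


enqueue(15) -> [15]
enqueue(1) -> [15, 1]
enqueue(11) -> [15, 1, 11]
dequeue()->15, [1, 11]
dequeue()->1, [11]
enqueue(10) -> [11, 10]
enqueue(6) -> [11, 10, 6]
dequeue()->11, [10, 6]
enqueue(4) -> [10, 6, 4]
enqueue(14) -> [10, 6, 4, 14]

Final queue: [10, 6, 4, 14]


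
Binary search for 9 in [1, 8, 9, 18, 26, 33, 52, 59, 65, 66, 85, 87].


Step 1: lo=0, hi=11, mid=5, val=33
Step 2: lo=0, hi=4, mid=2, val=9

Found at index 2


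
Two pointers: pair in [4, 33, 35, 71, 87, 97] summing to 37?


lo=0(4)+hi=5(97)=101
lo=0(4)+hi=4(87)=91
lo=0(4)+hi=3(71)=75
lo=0(4)+hi=2(35)=39
lo=0(4)+hi=1(33)=37

Yes: 4+33=37


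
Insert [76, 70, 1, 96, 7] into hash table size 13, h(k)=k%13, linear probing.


Insert 76: h=11 -> slot 11
Insert 70: h=5 -> slot 5
Insert 1: h=1 -> slot 1
Insert 96: h=5, 1 probes -> slot 6
Insert 7: h=7 -> slot 7

Table: [None, 1, None, None, None, 70, 96, 7, None, None, None, 76, None]


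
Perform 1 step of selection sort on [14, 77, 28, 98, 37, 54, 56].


Initial: [14, 77, 28, 98, 37, 54, 56]
Step 1: min=14 at 0
  Swap: [14, 77, 28, 98, 37, 54, 56]

After 1 step: [14, 77, 28, 98, 37, 54, 56]


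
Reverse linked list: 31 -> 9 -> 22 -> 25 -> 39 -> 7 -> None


Step 1: curr=31, set curr.next=prev(None) | reversed so far: 31
Step 2: curr=9, set curr.next=prev(31) | reversed so far: 9 -> 31
Step 3: curr=22, set curr.next=prev(9) | reversed so far: 22 -> 9 -> 31
Step 4: curr=25, set curr.next=prev(22) | reversed so far: 25 -> 22 -> 9 -> 31
Step 5: curr=39, set curr.next=prev(25) | reversed so far: 39 -> 25 -> 22 -> 9 -> 31
Step 6: curr=7, set curr.next=prev(39) | reversed so far: 7 -> 39 -> 25 -> 22 -> 9 -> 31

7 -> 39 -> 25 -> 22 -> 9 -> 31 -> None


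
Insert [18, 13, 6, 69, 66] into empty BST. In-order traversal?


Insert 18: root
Insert 13: L from 18
Insert 6: L from 18 -> L from 13
Insert 69: R from 18
Insert 66: R from 18 -> L from 69

In-order: [6, 13, 18, 66, 69]


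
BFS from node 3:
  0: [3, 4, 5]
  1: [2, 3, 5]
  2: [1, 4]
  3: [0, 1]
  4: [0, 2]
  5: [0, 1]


Visit 3, enqueue [0, 1]
Visit 0, enqueue [4, 5]
Visit 1, enqueue [2]
Visit 4, enqueue []
Visit 5, enqueue []
Visit 2, enqueue []

BFS order: [3, 0, 1, 4, 5, 2]


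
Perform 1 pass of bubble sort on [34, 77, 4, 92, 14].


Initial: [34, 77, 4, 92, 14]
Pass 1: [34, 4, 77, 14, 92] (2 swaps)

After 1 pass: [34, 4, 77, 14, 92]


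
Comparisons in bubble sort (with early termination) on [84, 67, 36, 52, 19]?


Algorithm: bubble sort (with early termination)
Input: [84, 67, 36, 52, 19]
Sorted: [19, 36, 52, 67, 84]

10


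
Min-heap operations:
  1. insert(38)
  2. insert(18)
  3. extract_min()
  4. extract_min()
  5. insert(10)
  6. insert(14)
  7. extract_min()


insert(38) -> [38]
insert(18) -> [18, 38]
extract_min()->18, [38]
extract_min()->38, []
insert(10) -> [10]
insert(14) -> [10, 14]
extract_min()->10, [14]

Final heap: [14]


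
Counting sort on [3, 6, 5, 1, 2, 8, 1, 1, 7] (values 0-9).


Input: [3, 6, 5, 1, 2, 8, 1, 1, 7]
Counts: [0, 3, 1, 1, 0, 1, 1, 1, 1, 0]

Sorted: [1, 1, 1, 2, 3, 5, 6, 7, 8]


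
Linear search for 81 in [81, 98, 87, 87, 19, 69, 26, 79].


i=0: 81==81 found!

Found at 0, 1 comps


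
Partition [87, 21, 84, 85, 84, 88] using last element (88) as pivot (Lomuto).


Pivot: 88
  87 <= 88: advance i (no swap)
  21 <= 88: advance i (no swap)
  84 <= 88: advance i (no swap)
  85 <= 88: advance i (no swap)
  84 <= 88: advance i (no swap)
Place pivot at 5: [87, 21, 84, 85, 84, 88]

Partitioned: [87, 21, 84, 85, 84, 88]


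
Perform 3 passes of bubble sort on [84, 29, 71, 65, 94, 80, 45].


Initial: [84, 29, 71, 65, 94, 80, 45]
Pass 1: [29, 71, 65, 84, 80, 45, 94] (5 swaps)
Pass 2: [29, 65, 71, 80, 45, 84, 94] (3 swaps)
Pass 3: [29, 65, 71, 45, 80, 84, 94] (1 swaps)

After 3 passes: [29, 65, 71, 45, 80, 84, 94]


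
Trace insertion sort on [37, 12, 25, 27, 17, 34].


Initial: [37, 12, 25, 27, 17, 34]
Insert 12: [12, 37, 25, 27, 17, 34]
Insert 25: [12, 25, 37, 27, 17, 34]
Insert 27: [12, 25, 27, 37, 17, 34]
Insert 17: [12, 17, 25, 27, 37, 34]
Insert 34: [12, 17, 25, 27, 34, 37]

Sorted: [12, 17, 25, 27, 34, 37]


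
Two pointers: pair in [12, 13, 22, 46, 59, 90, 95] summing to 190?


lo=0(12)+hi=6(95)=107
lo=1(13)+hi=6(95)=108
lo=2(22)+hi=6(95)=117
lo=3(46)+hi=6(95)=141
lo=4(59)+hi=6(95)=154
lo=5(90)+hi=6(95)=185

No pair found


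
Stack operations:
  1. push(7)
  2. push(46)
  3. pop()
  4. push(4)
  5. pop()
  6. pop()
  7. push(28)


push(7) -> [7]
push(46) -> [7, 46]
pop()->46, [7]
push(4) -> [7, 4]
pop()->4, [7]
pop()->7, []
push(28) -> [28]

Final stack: [28]


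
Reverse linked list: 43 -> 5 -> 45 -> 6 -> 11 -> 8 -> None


Step 1: curr=43, set curr.next=prev(None) | reversed so far: 43
Step 2: curr=5, set curr.next=prev(43) | reversed so far: 5 -> 43
Step 3: curr=45, set curr.next=prev(5) | reversed so far: 45 -> 5 -> 43
Step 4: curr=6, set curr.next=prev(45) | reversed so far: 6 -> 45 -> 5 -> 43
Step 5: curr=11, set curr.next=prev(6) | reversed so far: 11 -> 6 -> 45 -> 5 -> 43
Step 6: curr=8, set curr.next=prev(11) | reversed so far: 8 -> 11 -> 6 -> 45 -> 5 -> 43

8 -> 11 -> 6 -> 45 -> 5 -> 43 -> None


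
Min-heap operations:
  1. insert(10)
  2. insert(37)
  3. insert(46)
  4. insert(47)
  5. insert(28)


insert(10) -> [10]
insert(37) -> [10, 37]
insert(46) -> [10, 37, 46]
insert(47) -> [10, 37, 46, 47]
insert(28) -> [10, 28, 46, 47, 37]

Final heap: [10, 28, 46, 47, 37]


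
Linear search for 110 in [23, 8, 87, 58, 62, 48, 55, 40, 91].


i=0: 23!=110
i=1: 8!=110
i=2: 87!=110
i=3: 58!=110
i=4: 62!=110
i=5: 48!=110
i=6: 55!=110
i=7: 40!=110
i=8: 91!=110

Not found, 9 comps


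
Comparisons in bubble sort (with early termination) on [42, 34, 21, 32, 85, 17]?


Algorithm: bubble sort (with early termination)
Input: [42, 34, 21, 32, 85, 17]
Sorted: [17, 21, 32, 34, 42, 85]

15


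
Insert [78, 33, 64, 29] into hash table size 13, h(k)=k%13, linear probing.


Insert 78: h=0 -> slot 0
Insert 33: h=7 -> slot 7
Insert 64: h=12 -> slot 12
Insert 29: h=3 -> slot 3

Table: [78, None, None, 29, None, None, None, 33, None, None, None, None, 64]


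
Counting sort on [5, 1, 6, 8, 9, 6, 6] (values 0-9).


Input: [5, 1, 6, 8, 9, 6, 6]
Counts: [0, 1, 0, 0, 0, 1, 3, 0, 1, 1]

Sorted: [1, 5, 6, 6, 6, 8, 9]


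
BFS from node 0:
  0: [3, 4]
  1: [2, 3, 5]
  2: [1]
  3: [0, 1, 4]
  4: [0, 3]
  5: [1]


Visit 0, enqueue [3, 4]
Visit 3, enqueue [1]
Visit 4, enqueue []
Visit 1, enqueue [2, 5]
Visit 2, enqueue []
Visit 5, enqueue []

BFS order: [0, 3, 4, 1, 2, 5]


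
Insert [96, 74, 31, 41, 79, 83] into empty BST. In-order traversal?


Insert 96: root
Insert 74: L from 96
Insert 31: L from 96 -> L from 74
Insert 41: L from 96 -> L from 74 -> R from 31
Insert 79: L from 96 -> R from 74
Insert 83: L from 96 -> R from 74 -> R from 79

In-order: [31, 41, 74, 79, 83, 96]


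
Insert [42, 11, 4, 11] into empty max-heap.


Insert 42: [42]
Insert 11: [42, 11]
Insert 4: [42, 11, 4]
Insert 11: [42, 11, 4, 11]

Final heap: [42, 11, 4, 11]


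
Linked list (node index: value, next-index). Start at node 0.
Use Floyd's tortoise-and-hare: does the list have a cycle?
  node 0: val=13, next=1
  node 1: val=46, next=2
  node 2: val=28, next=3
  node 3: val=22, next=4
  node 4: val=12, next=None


Floyd's tortoise (slow, +1) and hare (fast, +2):
  init: slow=0, fast=0
  step 1: slow=1, fast=2
  step 2: slow=2, fast=4
  step 3: fast -> None, no cycle

Cycle: no


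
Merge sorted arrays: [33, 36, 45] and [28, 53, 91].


Take 28 from B
Take 33 from A
Take 36 from A
Take 45 from A

Merged: [28, 33, 36, 45, 53, 91]


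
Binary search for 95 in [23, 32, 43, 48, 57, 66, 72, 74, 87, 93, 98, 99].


Step 1: lo=0, hi=11, mid=5, val=66
Step 2: lo=6, hi=11, mid=8, val=87
Step 3: lo=9, hi=11, mid=10, val=98
Step 4: lo=9, hi=9, mid=9, val=93

Not found


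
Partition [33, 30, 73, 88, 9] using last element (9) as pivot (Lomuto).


Pivot: 9
Place pivot at 0: [9, 30, 73, 88, 33]

Partitioned: [9, 30, 73, 88, 33]


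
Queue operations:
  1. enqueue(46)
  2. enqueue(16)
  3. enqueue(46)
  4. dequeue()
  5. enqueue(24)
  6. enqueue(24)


enqueue(46) -> [46]
enqueue(16) -> [46, 16]
enqueue(46) -> [46, 16, 46]
dequeue()->46, [16, 46]
enqueue(24) -> [16, 46, 24]
enqueue(24) -> [16, 46, 24, 24]

Final queue: [16, 46, 24, 24]


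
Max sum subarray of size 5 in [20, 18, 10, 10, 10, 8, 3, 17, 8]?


[0:5]: 68
[1:6]: 56
[2:7]: 41
[3:8]: 48
[4:9]: 46

Max: 68 at [0:5]


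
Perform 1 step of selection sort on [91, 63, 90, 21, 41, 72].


Initial: [91, 63, 90, 21, 41, 72]
Step 1: min=21 at 3
  Swap: [21, 63, 90, 91, 41, 72]

After 1 step: [21, 63, 90, 91, 41, 72]


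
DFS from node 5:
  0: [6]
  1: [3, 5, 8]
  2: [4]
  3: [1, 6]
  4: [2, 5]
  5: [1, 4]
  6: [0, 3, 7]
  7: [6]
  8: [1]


Visit 5, push [4, 1]
Visit 1, push [8, 3]
Visit 3, push [6]
Visit 6, push [7, 0]
Visit 0, push []
Visit 7, push []
Visit 8, push []
Visit 4, push [2]
Visit 2, push []

DFS order: [5, 1, 3, 6, 0, 7, 8, 4, 2]


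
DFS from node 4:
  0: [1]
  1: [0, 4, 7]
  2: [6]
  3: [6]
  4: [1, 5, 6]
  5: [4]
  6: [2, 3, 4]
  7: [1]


Visit 4, push [6, 5, 1]
Visit 1, push [7, 0]
Visit 0, push []
Visit 7, push []
Visit 5, push []
Visit 6, push [3, 2]
Visit 2, push []
Visit 3, push []

DFS order: [4, 1, 0, 7, 5, 6, 2, 3]


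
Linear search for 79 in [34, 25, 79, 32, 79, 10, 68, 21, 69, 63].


i=0: 34!=79
i=1: 25!=79
i=2: 79==79 found!

Found at 2, 3 comps


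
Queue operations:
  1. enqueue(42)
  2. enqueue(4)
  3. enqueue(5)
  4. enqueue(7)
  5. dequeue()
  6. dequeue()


enqueue(42) -> [42]
enqueue(4) -> [42, 4]
enqueue(5) -> [42, 4, 5]
enqueue(7) -> [42, 4, 5, 7]
dequeue()->42, [4, 5, 7]
dequeue()->4, [5, 7]

Final queue: [5, 7]


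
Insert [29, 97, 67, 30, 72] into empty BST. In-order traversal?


Insert 29: root
Insert 97: R from 29
Insert 67: R from 29 -> L from 97
Insert 30: R from 29 -> L from 97 -> L from 67
Insert 72: R from 29 -> L from 97 -> R from 67

In-order: [29, 30, 67, 72, 97]


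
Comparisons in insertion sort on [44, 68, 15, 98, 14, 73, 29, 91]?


Algorithm: insertion sort
Input: [44, 68, 15, 98, 14, 73, 29, 91]
Sorted: [14, 15, 29, 44, 68, 73, 91, 98]

17


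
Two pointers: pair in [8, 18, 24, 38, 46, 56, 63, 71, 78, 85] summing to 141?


lo=0(8)+hi=9(85)=93
lo=1(18)+hi=9(85)=103
lo=2(24)+hi=9(85)=109
lo=3(38)+hi=9(85)=123
lo=4(46)+hi=9(85)=131
lo=5(56)+hi=9(85)=141

Yes: 56+85=141


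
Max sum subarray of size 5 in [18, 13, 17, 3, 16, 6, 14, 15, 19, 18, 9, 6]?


[0:5]: 67
[1:6]: 55
[2:7]: 56
[3:8]: 54
[4:9]: 70
[5:10]: 72
[6:11]: 75
[7:12]: 67

Max: 75 at [6:11]


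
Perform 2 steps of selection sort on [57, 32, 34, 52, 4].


Initial: [57, 32, 34, 52, 4]
Step 1: min=4 at 4
  Swap: [4, 32, 34, 52, 57]
Step 2: min=32 at 1
  Swap: [4, 32, 34, 52, 57]

After 2 steps: [4, 32, 34, 52, 57]


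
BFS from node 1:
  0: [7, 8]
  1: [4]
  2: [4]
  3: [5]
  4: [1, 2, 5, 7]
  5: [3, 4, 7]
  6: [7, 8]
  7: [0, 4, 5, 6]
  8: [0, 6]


Visit 1, enqueue [4]
Visit 4, enqueue [2, 5, 7]
Visit 2, enqueue []
Visit 5, enqueue [3]
Visit 7, enqueue [0, 6]
Visit 3, enqueue []
Visit 0, enqueue [8]
Visit 6, enqueue []
Visit 8, enqueue []

BFS order: [1, 4, 2, 5, 7, 3, 0, 6, 8]


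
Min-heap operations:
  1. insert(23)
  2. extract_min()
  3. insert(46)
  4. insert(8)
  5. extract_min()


insert(23) -> [23]
extract_min()->23, []
insert(46) -> [46]
insert(8) -> [8, 46]
extract_min()->8, [46]

Final heap: [46]


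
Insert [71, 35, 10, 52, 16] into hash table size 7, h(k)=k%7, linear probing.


Insert 71: h=1 -> slot 1
Insert 35: h=0 -> slot 0
Insert 10: h=3 -> slot 3
Insert 52: h=3, 1 probes -> slot 4
Insert 16: h=2 -> slot 2

Table: [35, 71, 16, 10, 52, None, None]


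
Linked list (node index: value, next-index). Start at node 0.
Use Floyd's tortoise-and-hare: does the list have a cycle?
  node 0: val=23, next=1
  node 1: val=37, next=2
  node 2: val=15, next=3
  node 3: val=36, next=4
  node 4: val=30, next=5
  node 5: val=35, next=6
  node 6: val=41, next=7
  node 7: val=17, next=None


Floyd's tortoise (slow, +1) and hare (fast, +2):
  init: slow=0, fast=0
  step 1: slow=1, fast=2
  step 2: slow=2, fast=4
  step 3: slow=3, fast=6
  step 4: fast 6->7->None, no cycle

Cycle: no


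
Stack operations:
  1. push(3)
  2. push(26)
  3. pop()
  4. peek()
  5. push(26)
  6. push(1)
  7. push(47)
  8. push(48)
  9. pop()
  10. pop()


push(3) -> [3]
push(26) -> [3, 26]
pop()->26, [3]
peek()->3
push(26) -> [3, 26]
push(1) -> [3, 26, 1]
push(47) -> [3, 26, 1, 47]
push(48) -> [3, 26, 1, 47, 48]
pop()->48, [3, 26, 1, 47]
pop()->47, [3, 26, 1]

Final stack: [3, 26, 1]


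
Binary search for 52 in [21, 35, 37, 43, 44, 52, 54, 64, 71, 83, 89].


Step 1: lo=0, hi=10, mid=5, val=52

Found at index 5


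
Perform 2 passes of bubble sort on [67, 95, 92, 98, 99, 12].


Initial: [67, 95, 92, 98, 99, 12]
Pass 1: [67, 92, 95, 98, 12, 99] (2 swaps)
Pass 2: [67, 92, 95, 12, 98, 99] (1 swaps)

After 2 passes: [67, 92, 95, 12, 98, 99]


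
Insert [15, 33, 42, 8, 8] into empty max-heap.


Insert 15: [15]
Insert 33: [33, 15]
Insert 42: [42, 15, 33]
Insert 8: [42, 15, 33, 8]
Insert 8: [42, 15, 33, 8, 8]

Final heap: [42, 15, 33, 8, 8]


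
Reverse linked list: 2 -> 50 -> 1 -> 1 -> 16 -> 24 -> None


Step 1: curr=2, set curr.next=prev(None) | reversed so far: 2
Step 2: curr=50, set curr.next=prev(2) | reversed so far: 50 -> 2
Step 3: curr=1, set curr.next=prev(50) | reversed so far: 1 -> 50 -> 2
Step 4: curr=1, set curr.next=prev(1) | reversed so far: 1 -> 1 -> 50 -> 2
Step 5: curr=16, set curr.next=prev(1) | reversed so far: 16 -> 1 -> 1 -> 50 -> 2
Step 6: curr=24, set curr.next=prev(16) | reversed so far: 24 -> 16 -> 1 -> 1 -> 50 -> 2

24 -> 16 -> 1 -> 1 -> 50 -> 2 -> None


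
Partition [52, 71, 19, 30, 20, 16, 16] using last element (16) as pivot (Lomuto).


Pivot: 16
  16 <= 16: swap -> [16, 71, 19, 30, 20, 52, 16]
Place pivot at 1: [16, 16, 19, 30, 20, 52, 71]

Partitioned: [16, 16, 19, 30, 20, 52, 71]


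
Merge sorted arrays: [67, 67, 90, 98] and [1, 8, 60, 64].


Take 1 from B
Take 8 from B
Take 60 from B
Take 64 from B

Merged: [1, 8, 60, 64, 67, 67, 90, 98]


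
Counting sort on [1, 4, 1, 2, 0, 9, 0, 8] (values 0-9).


Input: [1, 4, 1, 2, 0, 9, 0, 8]
Counts: [2, 2, 1, 0, 1, 0, 0, 0, 1, 1]

Sorted: [0, 0, 1, 1, 2, 4, 8, 9]


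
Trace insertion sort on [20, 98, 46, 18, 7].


Initial: [20, 98, 46, 18, 7]
Insert 98: [20, 98, 46, 18, 7]
Insert 46: [20, 46, 98, 18, 7]
Insert 18: [18, 20, 46, 98, 7]
Insert 7: [7, 18, 20, 46, 98]

Sorted: [7, 18, 20, 46, 98]


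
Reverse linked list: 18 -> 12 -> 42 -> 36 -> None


Step 1: curr=18, set curr.next=prev(None) | reversed so far: 18
Step 2: curr=12, set curr.next=prev(18) | reversed so far: 12 -> 18
Step 3: curr=42, set curr.next=prev(12) | reversed so far: 42 -> 12 -> 18
Step 4: curr=36, set curr.next=prev(42) | reversed so far: 36 -> 42 -> 12 -> 18

36 -> 42 -> 12 -> 18 -> None


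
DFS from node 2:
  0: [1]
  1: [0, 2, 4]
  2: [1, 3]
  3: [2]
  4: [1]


Visit 2, push [3, 1]
Visit 1, push [4, 0]
Visit 0, push []
Visit 4, push []
Visit 3, push []

DFS order: [2, 1, 0, 4, 3]


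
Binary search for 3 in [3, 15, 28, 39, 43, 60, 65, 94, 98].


Step 1: lo=0, hi=8, mid=4, val=43
Step 2: lo=0, hi=3, mid=1, val=15
Step 3: lo=0, hi=0, mid=0, val=3

Found at index 0


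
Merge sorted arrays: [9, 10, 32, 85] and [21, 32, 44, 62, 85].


Take 9 from A
Take 10 from A
Take 21 from B
Take 32 from A
Take 32 from B
Take 44 from B
Take 62 from B
Take 85 from A

Merged: [9, 10, 21, 32, 32, 44, 62, 85, 85]


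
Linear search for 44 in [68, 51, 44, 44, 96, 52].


i=0: 68!=44
i=1: 51!=44
i=2: 44==44 found!

Found at 2, 3 comps


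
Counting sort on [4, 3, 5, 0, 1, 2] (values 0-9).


Input: [4, 3, 5, 0, 1, 2]
Counts: [1, 1, 1, 1, 1, 1, 0, 0, 0, 0]

Sorted: [0, 1, 2, 3, 4, 5]


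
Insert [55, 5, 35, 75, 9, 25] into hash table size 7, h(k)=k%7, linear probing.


Insert 55: h=6 -> slot 6
Insert 5: h=5 -> slot 5
Insert 35: h=0 -> slot 0
Insert 75: h=5, 3 probes -> slot 1
Insert 9: h=2 -> slot 2
Insert 25: h=4 -> slot 4

Table: [35, 75, 9, None, 25, 5, 55]


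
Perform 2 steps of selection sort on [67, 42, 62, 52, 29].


Initial: [67, 42, 62, 52, 29]
Step 1: min=29 at 4
  Swap: [29, 42, 62, 52, 67]
Step 2: min=42 at 1
  Swap: [29, 42, 62, 52, 67]

After 2 steps: [29, 42, 62, 52, 67]


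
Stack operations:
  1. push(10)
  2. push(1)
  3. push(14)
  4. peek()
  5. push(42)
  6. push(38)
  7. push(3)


push(10) -> [10]
push(1) -> [10, 1]
push(14) -> [10, 1, 14]
peek()->14
push(42) -> [10, 1, 14, 42]
push(38) -> [10, 1, 14, 42, 38]
push(3) -> [10, 1, 14, 42, 38, 3]

Final stack: [10, 1, 14, 42, 38, 3]


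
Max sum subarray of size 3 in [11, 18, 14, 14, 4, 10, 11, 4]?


[0:3]: 43
[1:4]: 46
[2:5]: 32
[3:6]: 28
[4:7]: 25
[5:8]: 25

Max: 46 at [1:4]


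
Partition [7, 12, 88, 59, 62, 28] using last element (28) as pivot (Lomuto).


Pivot: 28
  7 <= 28: advance i (no swap)
  12 <= 28: advance i (no swap)
Place pivot at 2: [7, 12, 28, 59, 62, 88]

Partitioned: [7, 12, 28, 59, 62, 88]


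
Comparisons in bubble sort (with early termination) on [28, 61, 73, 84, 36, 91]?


Algorithm: bubble sort (with early termination)
Input: [28, 61, 73, 84, 36, 91]
Sorted: [28, 36, 61, 73, 84, 91]

14


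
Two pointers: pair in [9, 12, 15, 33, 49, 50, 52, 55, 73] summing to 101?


lo=0(9)+hi=8(73)=82
lo=1(12)+hi=8(73)=85
lo=2(15)+hi=8(73)=88
lo=3(33)+hi=8(73)=106
lo=3(33)+hi=7(55)=88
lo=4(49)+hi=7(55)=104
lo=4(49)+hi=6(52)=101

Yes: 49+52=101


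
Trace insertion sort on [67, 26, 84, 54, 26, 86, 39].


Initial: [67, 26, 84, 54, 26, 86, 39]
Insert 26: [26, 67, 84, 54, 26, 86, 39]
Insert 84: [26, 67, 84, 54, 26, 86, 39]
Insert 54: [26, 54, 67, 84, 26, 86, 39]
Insert 26: [26, 26, 54, 67, 84, 86, 39]
Insert 86: [26, 26, 54, 67, 84, 86, 39]
Insert 39: [26, 26, 39, 54, 67, 84, 86]

Sorted: [26, 26, 39, 54, 67, 84, 86]


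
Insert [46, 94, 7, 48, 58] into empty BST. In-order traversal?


Insert 46: root
Insert 94: R from 46
Insert 7: L from 46
Insert 48: R from 46 -> L from 94
Insert 58: R from 46 -> L from 94 -> R from 48

In-order: [7, 46, 48, 58, 94]


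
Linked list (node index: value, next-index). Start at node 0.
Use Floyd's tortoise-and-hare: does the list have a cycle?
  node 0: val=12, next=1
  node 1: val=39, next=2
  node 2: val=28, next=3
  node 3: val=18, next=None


Floyd's tortoise (slow, +1) and hare (fast, +2):
  init: slow=0, fast=0
  step 1: slow=1, fast=2
  step 2: fast 2->3->None, no cycle

Cycle: no


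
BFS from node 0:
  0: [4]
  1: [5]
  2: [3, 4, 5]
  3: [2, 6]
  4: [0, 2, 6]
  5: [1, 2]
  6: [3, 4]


Visit 0, enqueue [4]
Visit 4, enqueue [2, 6]
Visit 2, enqueue [3, 5]
Visit 6, enqueue []
Visit 3, enqueue []
Visit 5, enqueue [1]
Visit 1, enqueue []

BFS order: [0, 4, 2, 6, 3, 5, 1]


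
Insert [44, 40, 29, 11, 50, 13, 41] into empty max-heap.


Insert 44: [44]
Insert 40: [44, 40]
Insert 29: [44, 40, 29]
Insert 11: [44, 40, 29, 11]
Insert 50: [50, 44, 29, 11, 40]
Insert 13: [50, 44, 29, 11, 40, 13]
Insert 41: [50, 44, 41, 11, 40, 13, 29]

Final heap: [50, 44, 41, 11, 40, 13, 29]


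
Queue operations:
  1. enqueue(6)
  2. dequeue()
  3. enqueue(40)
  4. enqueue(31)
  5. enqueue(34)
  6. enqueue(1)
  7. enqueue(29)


enqueue(6) -> [6]
dequeue()->6, []
enqueue(40) -> [40]
enqueue(31) -> [40, 31]
enqueue(34) -> [40, 31, 34]
enqueue(1) -> [40, 31, 34, 1]
enqueue(29) -> [40, 31, 34, 1, 29]

Final queue: [40, 31, 34, 1, 29]


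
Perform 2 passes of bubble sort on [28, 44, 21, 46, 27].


Initial: [28, 44, 21, 46, 27]
Pass 1: [28, 21, 44, 27, 46] (2 swaps)
Pass 2: [21, 28, 27, 44, 46] (2 swaps)

After 2 passes: [21, 28, 27, 44, 46]


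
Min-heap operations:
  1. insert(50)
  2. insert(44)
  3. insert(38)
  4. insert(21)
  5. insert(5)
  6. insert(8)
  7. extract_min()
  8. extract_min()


insert(50) -> [50]
insert(44) -> [44, 50]
insert(38) -> [38, 50, 44]
insert(21) -> [21, 38, 44, 50]
insert(5) -> [5, 21, 44, 50, 38]
insert(8) -> [5, 21, 8, 50, 38, 44]
extract_min()->5, [8, 21, 44, 50, 38]
extract_min()->8, [21, 38, 44, 50]

Final heap: [21, 38, 44, 50]


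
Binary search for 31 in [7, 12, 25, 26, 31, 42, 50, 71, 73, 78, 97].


Step 1: lo=0, hi=10, mid=5, val=42
Step 2: lo=0, hi=4, mid=2, val=25
Step 3: lo=3, hi=4, mid=3, val=26
Step 4: lo=4, hi=4, mid=4, val=31

Found at index 4


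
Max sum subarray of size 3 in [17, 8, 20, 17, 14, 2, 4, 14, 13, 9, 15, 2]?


[0:3]: 45
[1:4]: 45
[2:5]: 51
[3:6]: 33
[4:7]: 20
[5:8]: 20
[6:9]: 31
[7:10]: 36
[8:11]: 37
[9:12]: 26

Max: 51 at [2:5]


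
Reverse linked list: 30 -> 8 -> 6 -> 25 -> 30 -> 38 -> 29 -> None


Step 1: curr=30, set curr.next=prev(None) | reversed so far: 30
Step 2: curr=8, set curr.next=prev(30) | reversed so far: 8 -> 30
Step 3: curr=6, set curr.next=prev(8) | reversed so far: 6 -> 8 -> 30
Step 4: curr=25, set curr.next=prev(6) | reversed so far: 25 -> 6 -> 8 -> 30
Step 5: curr=30, set curr.next=prev(25) | reversed so far: 30 -> 25 -> 6 -> 8 -> 30
Step 6: curr=38, set curr.next=prev(30) | reversed so far: 38 -> 30 -> 25 -> 6 -> 8 -> 30
Step 7: curr=29, set curr.next=prev(38) | reversed so far: 29 -> 38 -> 30 -> 25 -> 6 -> 8 -> 30

29 -> 38 -> 30 -> 25 -> 6 -> 8 -> 30 -> None


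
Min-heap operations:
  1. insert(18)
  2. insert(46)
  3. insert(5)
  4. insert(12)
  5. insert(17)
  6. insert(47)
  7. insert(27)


insert(18) -> [18]
insert(46) -> [18, 46]
insert(5) -> [5, 46, 18]
insert(12) -> [5, 12, 18, 46]
insert(17) -> [5, 12, 18, 46, 17]
insert(47) -> [5, 12, 18, 46, 17, 47]
insert(27) -> [5, 12, 18, 46, 17, 47, 27]

Final heap: [5, 12, 18, 46, 17, 47, 27]


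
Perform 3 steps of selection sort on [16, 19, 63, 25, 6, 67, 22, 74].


Initial: [16, 19, 63, 25, 6, 67, 22, 74]
Step 1: min=6 at 4
  Swap: [6, 19, 63, 25, 16, 67, 22, 74]
Step 2: min=16 at 4
  Swap: [6, 16, 63, 25, 19, 67, 22, 74]
Step 3: min=19 at 4
  Swap: [6, 16, 19, 25, 63, 67, 22, 74]

After 3 steps: [6, 16, 19, 25, 63, 67, 22, 74]


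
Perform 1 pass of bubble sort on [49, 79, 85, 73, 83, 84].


Initial: [49, 79, 85, 73, 83, 84]
Pass 1: [49, 79, 73, 83, 84, 85] (3 swaps)

After 1 pass: [49, 79, 73, 83, 84, 85]


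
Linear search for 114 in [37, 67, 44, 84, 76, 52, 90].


i=0: 37!=114
i=1: 67!=114
i=2: 44!=114
i=3: 84!=114
i=4: 76!=114
i=5: 52!=114
i=6: 90!=114

Not found, 7 comps


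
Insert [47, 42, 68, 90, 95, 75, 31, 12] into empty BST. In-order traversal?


Insert 47: root
Insert 42: L from 47
Insert 68: R from 47
Insert 90: R from 47 -> R from 68
Insert 95: R from 47 -> R from 68 -> R from 90
Insert 75: R from 47 -> R from 68 -> L from 90
Insert 31: L from 47 -> L from 42
Insert 12: L from 47 -> L from 42 -> L from 31

In-order: [12, 31, 42, 47, 68, 75, 90, 95]


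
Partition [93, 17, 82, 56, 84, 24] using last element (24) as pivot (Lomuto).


Pivot: 24
  17 <= 24: swap -> [17, 93, 82, 56, 84, 24]
Place pivot at 1: [17, 24, 82, 56, 84, 93]

Partitioned: [17, 24, 82, 56, 84, 93]


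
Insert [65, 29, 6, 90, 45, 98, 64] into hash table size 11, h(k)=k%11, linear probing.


Insert 65: h=10 -> slot 10
Insert 29: h=7 -> slot 7
Insert 6: h=6 -> slot 6
Insert 90: h=2 -> slot 2
Insert 45: h=1 -> slot 1
Insert 98: h=10, 1 probes -> slot 0
Insert 64: h=9 -> slot 9

Table: [98, 45, 90, None, None, None, 6, 29, None, 64, 65]


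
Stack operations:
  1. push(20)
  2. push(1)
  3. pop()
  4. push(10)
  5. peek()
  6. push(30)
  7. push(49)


push(20) -> [20]
push(1) -> [20, 1]
pop()->1, [20]
push(10) -> [20, 10]
peek()->10
push(30) -> [20, 10, 30]
push(49) -> [20, 10, 30, 49]

Final stack: [20, 10, 30, 49]


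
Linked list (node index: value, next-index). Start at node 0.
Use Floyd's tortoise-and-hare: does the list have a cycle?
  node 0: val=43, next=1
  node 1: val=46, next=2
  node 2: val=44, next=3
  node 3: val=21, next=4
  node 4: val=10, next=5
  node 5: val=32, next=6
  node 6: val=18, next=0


Floyd's tortoise (slow, +1) and hare (fast, +2):
  init: slow=0, fast=0
  step 1: slow=1, fast=2
  step 2: slow=2, fast=4
  step 3: slow=3, fast=6
  step 4: slow=4, fast=1
  step 5: slow=5, fast=3
  step 6: slow=6, fast=5
  step 7: slow=0, fast=0
  slow == fast at node 0: cycle detected

Cycle: yes


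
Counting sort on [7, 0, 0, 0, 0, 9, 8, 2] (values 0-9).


Input: [7, 0, 0, 0, 0, 9, 8, 2]
Counts: [4, 0, 1, 0, 0, 0, 0, 1, 1, 1]

Sorted: [0, 0, 0, 0, 2, 7, 8, 9]


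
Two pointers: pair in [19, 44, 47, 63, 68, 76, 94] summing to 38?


lo=0(19)+hi=6(94)=113
lo=0(19)+hi=5(76)=95
lo=0(19)+hi=4(68)=87
lo=0(19)+hi=3(63)=82
lo=0(19)+hi=2(47)=66
lo=0(19)+hi=1(44)=63

No pair found


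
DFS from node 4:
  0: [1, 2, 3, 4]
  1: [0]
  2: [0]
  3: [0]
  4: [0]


Visit 4, push [0]
Visit 0, push [3, 2, 1]
Visit 1, push []
Visit 2, push []
Visit 3, push []

DFS order: [4, 0, 1, 2, 3]


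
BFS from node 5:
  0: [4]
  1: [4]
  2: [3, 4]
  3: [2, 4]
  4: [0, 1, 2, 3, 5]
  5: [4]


Visit 5, enqueue [4]
Visit 4, enqueue [0, 1, 2, 3]
Visit 0, enqueue []
Visit 1, enqueue []
Visit 2, enqueue []
Visit 3, enqueue []

BFS order: [5, 4, 0, 1, 2, 3]


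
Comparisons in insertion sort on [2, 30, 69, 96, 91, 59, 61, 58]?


Algorithm: insertion sort
Input: [2, 30, 69, 96, 91, 59, 61, 58]
Sorted: [2, 30, 58, 59, 61, 69, 91, 96]

19


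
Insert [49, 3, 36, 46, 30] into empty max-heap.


Insert 49: [49]
Insert 3: [49, 3]
Insert 36: [49, 3, 36]
Insert 46: [49, 46, 36, 3]
Insert 30: [49, 46, 36, 3, 30]

Final heap: [49, 46, 36, 3, 30]


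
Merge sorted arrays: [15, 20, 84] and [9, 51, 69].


Take 9 from B
Take 15 from A
Take 20 from A
Take 51 from B
Take 69 from B

Merged: [9, 15, 20, 51, 69, 84]


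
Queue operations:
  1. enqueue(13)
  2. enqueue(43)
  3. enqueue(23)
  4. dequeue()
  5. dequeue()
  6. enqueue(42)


enqueue(13) -> [13]
enqueue(43) -> [13, 43]
enqueue(23) -> [13, 43, 23]
dequeue()->13, [43, 23]
dequeue()->43, [23]
enqueue(42) -> [23, 42]

Final queue: [23, 42]


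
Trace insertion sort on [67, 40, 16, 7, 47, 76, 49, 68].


Initial: [67, 40, 16, 7, 47, 76, 49, 68]
Insert 40: [40, 67, 16, 7, 47, 76, 49, 68]
Insert 16: [16, 40, 67, 7, 47, 76, 49, 68]
Insert 7: [7, 16, 40, 67, 47, 76, 49, 68]
Insert 47: [7, 16, 40, 47, 67, 76, 49, 68]
Insert 76: [7, 16, 40, 47, 67, 76, 49, 68]
Insert 49: [7, 16, 40, 47, 49, 67, 76, 68]
Insert 68: [7, 16, 40, 47, 49, 67, 68, 76]

Sorted: [7, 16, 40, 47, 49, 67, 68, 76]


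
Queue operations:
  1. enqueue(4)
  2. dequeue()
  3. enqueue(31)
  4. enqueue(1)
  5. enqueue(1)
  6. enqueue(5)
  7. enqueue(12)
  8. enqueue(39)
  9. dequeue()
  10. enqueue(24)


enqueue(4) -> [4]
dequeue()->4, []
enqueue(31) -> [31]
enqueue(1) -> [31, 1]
enqueue(1) -> [31, 1, 1]
enqueue(5) -> [31, 1, 1, 5]
enqueue(12) -> [31, 1, 1, 5, 12]
enqueue(39) -> [31, 1, 1, 5, 12, 39]
dequeue()->31, [1, 1, 5, 12, 39]
enqueue(24) -> [1, 1, 5, 12, 39, 24]

Final queue: [1, 1, 5, 12, 39, 24]


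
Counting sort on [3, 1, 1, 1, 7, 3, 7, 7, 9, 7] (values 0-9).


Input: [3, 1, 1, 1, 7, 3, 7, 7, 9, 7]
Counts: [0, 3, 0, 2, 0, 0, 0, 4, 0, 1]

Sorted: [1, 1, 1, 3, 3, 7, 7, 7, 7, 9]


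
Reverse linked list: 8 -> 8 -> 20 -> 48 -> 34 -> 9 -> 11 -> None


Step 1: curr=8, set curr.next=prev(None) | reversed so far: 8
Step 2: curr=8, set curr.next=prev(8) | reversed so far: 8 -> 8
Step 3: curr=20, set curr.next=prev(8) | reversed so far: 20 -> 8 -> 8
Step 4: curr=48, set curr.next=prev(20) | reversed so far: 48 -> 20 -> 8 -> 8
Step 5: curr=34, set curr.next=prev(48) | reversed so far: 34 -> 48 -> 20 -> 8 -> 8
Step 6: curr=9, set curr.next=prev(34) | reversed so far: 9 -> 34 -> 48 -> 20 -> 8 -> 8
Step 7: curr=11, set curr.next=prev(9) | reversed so far: 11 -> 9 -> 34 -> 48 -> 20 -> 8 -> 8

11 -> 9 -> 34 -> 48 -> 20 -> 8 -> 8 -> None
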